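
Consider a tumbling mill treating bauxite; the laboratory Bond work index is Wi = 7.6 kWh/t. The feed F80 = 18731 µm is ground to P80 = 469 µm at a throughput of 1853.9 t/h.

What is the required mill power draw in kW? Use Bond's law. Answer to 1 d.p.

P = 5476.5 kW

Bond:  W = 10 Wi (1/√P − 1/√F)
W = 10·7.6·(1/√469 − 1/√18731) = 10·7.6·(0.038869) = 2.9540 kWh/t
Power = W × throughput = 2.9540 kWh/t × 1853.9 t/h = 5476.5 kW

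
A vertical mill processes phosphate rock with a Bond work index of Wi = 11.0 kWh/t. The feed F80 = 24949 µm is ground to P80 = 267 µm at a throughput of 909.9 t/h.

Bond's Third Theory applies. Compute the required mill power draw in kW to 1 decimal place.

P = 5491.7 kW

W = 10·Wi·(P80^(-½) − F80^(-½))
W = 10·11.0·(1/√267 − 1/√24949) = 10·11.0·(0.054868) = 6.0355 kWh/t
P_mill = W·ṁ = 6.0355·909.9 = 5491.7 kW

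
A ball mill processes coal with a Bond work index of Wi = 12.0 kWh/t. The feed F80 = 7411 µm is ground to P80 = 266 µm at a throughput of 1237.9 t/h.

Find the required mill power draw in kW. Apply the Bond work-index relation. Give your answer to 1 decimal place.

P = 7382.5 kW

Bond:  W = 10 Wi (1/√P − 1/√F)
W = 10·12.0·(1/√266 − 1/√7411) = 10·12.0·(0.049698) = 5.9637 kWh/t
Mill draw = 5.9637 × 1237.9 = 7382.5 kW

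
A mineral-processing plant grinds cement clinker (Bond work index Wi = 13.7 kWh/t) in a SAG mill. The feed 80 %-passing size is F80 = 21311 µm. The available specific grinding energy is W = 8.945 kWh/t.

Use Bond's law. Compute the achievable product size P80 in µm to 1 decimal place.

W = 10 Wi (1/√P80 − 1/√F80)  [Bond]
⇒ 1/√P80 = W/(10·Wi) + 1/√F80
  = 8.9450/(10·13.7) + 1/√21311 = 0.065292 + 0.006850 = 0.072142
P80 = (1/0.072142)² = 13.8615² = 192.14 µm

P80 = 192.1 µm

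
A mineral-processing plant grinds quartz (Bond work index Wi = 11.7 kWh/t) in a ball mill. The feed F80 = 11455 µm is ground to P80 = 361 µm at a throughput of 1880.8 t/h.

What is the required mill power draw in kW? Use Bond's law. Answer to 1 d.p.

W_Bond = 10·Wi·(1/√P₈₀ − 1/√F₈₀)
W = 10·11.7·(1/√361 − 1/√11455) = 10·11.7·(0.043288) = 5.0647 kWh/t
P_mill = W·ṁ = 5.0647·1880.8 = 9525.7 kW

P = 9525.7 kW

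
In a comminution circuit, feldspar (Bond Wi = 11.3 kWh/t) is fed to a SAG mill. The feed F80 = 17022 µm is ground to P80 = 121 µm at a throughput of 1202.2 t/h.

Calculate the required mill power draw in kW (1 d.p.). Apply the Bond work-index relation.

P = 11308.6 kW

Bond:  W = 10 Wi (1/√P − 1/√F)
W = 10·11.3·(1/√121 − 1/√17022) = 10·11.3·(0.083244) = 9.4066 kWh/t
P = W·T = 9.4066·1202.2 = 11308.6 kW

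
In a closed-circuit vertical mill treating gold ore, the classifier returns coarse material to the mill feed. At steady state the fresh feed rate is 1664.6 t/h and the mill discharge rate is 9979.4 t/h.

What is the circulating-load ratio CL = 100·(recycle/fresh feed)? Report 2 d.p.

Discharge = new feed + return, hence
R = M − F = 9979.4 − 1664.6 = 8314.8 t/h
CL = 100·R/F = 100·8314.8/1664.6 = 499.51 %

CL = 499.51 %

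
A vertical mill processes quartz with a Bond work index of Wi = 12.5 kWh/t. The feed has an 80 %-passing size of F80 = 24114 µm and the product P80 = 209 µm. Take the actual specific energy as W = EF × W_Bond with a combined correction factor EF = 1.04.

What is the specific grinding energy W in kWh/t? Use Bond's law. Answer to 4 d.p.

W = 8.1551 kWh/t

W = 10 Wi (P80^-0.5 − F80^-0.5)
1/√209 = 0.069171;  1/√24114 = 0.006440
W = 10·12.5·(0.069171 − 0.006440) = 7.8415 kWh/t
Apply correction: 7.8415 × 1.04 = 8.1551 kWh/t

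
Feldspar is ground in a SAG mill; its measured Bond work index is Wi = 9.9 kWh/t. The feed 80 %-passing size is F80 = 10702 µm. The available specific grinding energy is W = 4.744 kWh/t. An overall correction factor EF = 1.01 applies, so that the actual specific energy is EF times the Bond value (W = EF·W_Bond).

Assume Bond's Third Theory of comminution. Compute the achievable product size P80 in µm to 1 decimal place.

W = 10 Wi (1/√P80 − 1/√F80)  [Bond]
W_Bond = W / EF = 4.744 / 1.01 = 4.6970 kWh/t
P80^-0.5 = F80^-0.5 + W_Bond/(10 Wi)
  = 4.6970/(10·9.9) + 1/√10702 = 0.047445 + 0.009666 = 0.057111
P80 = (1/0.057111)² = 17.5097² = 306.59 µm

P80 = 306.6 µm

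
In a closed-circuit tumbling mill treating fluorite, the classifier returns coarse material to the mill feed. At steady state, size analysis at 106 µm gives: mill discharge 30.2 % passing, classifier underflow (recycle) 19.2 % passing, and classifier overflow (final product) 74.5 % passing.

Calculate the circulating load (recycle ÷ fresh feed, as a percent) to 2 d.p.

CL = 402.73 %

Balance %-passing 106 µm (r = R/F):
Fd + Rd = Ru + Fo ⇒ R/F = (o−d)/(d−u)
r = (74.5 − 30.2)/(30.2 − 19.2) = 44.3/11.0 = 4.0273
CL = 100·r = 402.73 %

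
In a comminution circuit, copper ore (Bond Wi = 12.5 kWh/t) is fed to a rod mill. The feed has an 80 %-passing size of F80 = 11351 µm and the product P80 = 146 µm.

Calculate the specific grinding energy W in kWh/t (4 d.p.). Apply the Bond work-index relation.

W = 10·Wi·[P80^(−½) − F80^(−½)]
1/√146 = 0.082761;  1/√11351 = 0.009386
W = 10·12.5·(0.082761 − 0.009386) = 9.1718 kWh/t

W = 9.1718 kWh/t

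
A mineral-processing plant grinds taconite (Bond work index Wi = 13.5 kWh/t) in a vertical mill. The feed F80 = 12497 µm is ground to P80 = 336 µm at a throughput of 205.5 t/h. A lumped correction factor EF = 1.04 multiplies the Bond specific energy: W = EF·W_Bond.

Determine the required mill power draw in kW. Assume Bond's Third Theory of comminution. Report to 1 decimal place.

W = 10·Wi·(P80^(-½) − F80^(-½))
W = 10·13.5·(1/√336 − 1/√12497) = 10·13.5·(0.045609) = 6.1572 kWh/t
Corrected W = EF·W_Bond = 1.04·6.1572 = 6.4035 kWh/t
Power = W × throughput = 6.4035 kWh/t × 205.5 t/h = 1315.9 kW

P = 1315.9 kW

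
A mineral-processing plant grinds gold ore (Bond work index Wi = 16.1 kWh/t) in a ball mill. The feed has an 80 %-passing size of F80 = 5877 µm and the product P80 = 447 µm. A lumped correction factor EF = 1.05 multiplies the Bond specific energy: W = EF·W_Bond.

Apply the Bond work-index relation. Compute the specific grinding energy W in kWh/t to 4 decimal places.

W = 5.7906 kWh/t

W_Bond = 10·Wi·(1/√P₈₀ − 1/√F₈₀)
1/√447 = 0.047298;  1/√5877 = 0.013044
W = 10·16.1·(0.047298 − 0.013044) = 5.5149 kWh/t
Apply correction: 5.5149 × 1.05 = 5.7906 kWh/t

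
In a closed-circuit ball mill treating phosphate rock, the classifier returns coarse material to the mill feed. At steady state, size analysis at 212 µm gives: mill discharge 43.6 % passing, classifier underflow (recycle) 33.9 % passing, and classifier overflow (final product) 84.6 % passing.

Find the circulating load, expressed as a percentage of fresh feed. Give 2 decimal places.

Balance %-passing 212 µm (r = R/F):
(1+r)·d = r·u + o ⇒ r = (o−d)/(d−u)
r = (84.6 − 43.6)/(43.6 − 33.9) = 41.0/9.7 = 4.2268
CL = 100·r = 422.68 %

CL = 422.68 %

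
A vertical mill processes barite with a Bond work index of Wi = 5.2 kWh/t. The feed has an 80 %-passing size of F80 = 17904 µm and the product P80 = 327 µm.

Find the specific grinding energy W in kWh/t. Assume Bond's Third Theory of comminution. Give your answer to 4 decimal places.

W = 2.4870 kWh/t

W = 10 Wi / √P80 − 10 Wi / √F80
1/√327 = 0.055300;  1/√17904 = 0.007474
W = 10·5.2·(0.055300 − 0.007474) = 2.4870 kWh/t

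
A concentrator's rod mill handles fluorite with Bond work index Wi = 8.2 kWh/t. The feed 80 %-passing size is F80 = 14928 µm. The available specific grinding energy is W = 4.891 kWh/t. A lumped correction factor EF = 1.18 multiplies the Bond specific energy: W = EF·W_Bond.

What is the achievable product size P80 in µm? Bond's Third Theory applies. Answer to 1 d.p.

Bond: W = 10·Wi·(1/√P80 − 1/√F80)
W_Bond = W / EF = 4.891 / 1.18 = 4.1449 kWh/t
⇒ 1/√P80 = W_Bond/(10 Wi) + 1/√F80
  = 4.1449/(10·8.2) + 1/√14928 = 0.050548 + 0.008185 = 0.058732
P80 = (1/0.058732)² = 17.0264² = 289.90 µm

P80 = 289.9 µm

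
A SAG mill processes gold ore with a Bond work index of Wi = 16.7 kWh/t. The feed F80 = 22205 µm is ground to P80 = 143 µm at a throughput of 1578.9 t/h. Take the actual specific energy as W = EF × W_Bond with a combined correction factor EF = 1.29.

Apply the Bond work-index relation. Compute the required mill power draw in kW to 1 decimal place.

P = 26161.5 kW

W_Bond = 10·Wi·(1/√P₈₀ − 1/√F₈₀)
W = 10·16.7·(1/√143 − 1/√22205) = 10·16.7·(0.076913) = 12.8445 kWh/t
With EF = 1.29: W = 12.8445·1.29 = 16.5695 kWh/t
P = W·T = 16.5695·1578.9 = 26161.5 kW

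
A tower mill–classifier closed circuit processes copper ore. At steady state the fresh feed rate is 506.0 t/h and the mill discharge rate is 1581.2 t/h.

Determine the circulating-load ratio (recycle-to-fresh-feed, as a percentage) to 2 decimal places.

CL = 212.49 %

Mill node: discharge = fresh + recycle.
R = M − F = 1581.2 − 506.0 = 1075.2 t/h
CL = 100·R/F = 100·1075.2/506.0 = 212.49 %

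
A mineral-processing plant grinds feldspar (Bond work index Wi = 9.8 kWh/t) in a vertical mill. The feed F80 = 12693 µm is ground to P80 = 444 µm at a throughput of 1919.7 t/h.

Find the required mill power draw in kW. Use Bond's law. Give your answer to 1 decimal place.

Bond: W = 10·Wi·(1/√P80 − 1/√F80)
W = 10·9.8·(1/√444 − 1/√12693) = 10·9.8·(0.038582) = 3.7810 kWh/t
Mill draw = 3.7810 × 1919.7 = 7258.4 kW

P = 7258.4 kW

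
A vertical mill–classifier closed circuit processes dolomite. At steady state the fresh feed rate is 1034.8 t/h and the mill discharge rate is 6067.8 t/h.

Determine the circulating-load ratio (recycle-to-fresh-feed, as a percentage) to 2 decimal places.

M = F + R at steady state, so:
R = M − F = 6067.8 − 1034.8 = 5033.0 t/h
CL = 100·R/F = 100·5033.0/1034.8 = 486.37 %

CL = 486.37 %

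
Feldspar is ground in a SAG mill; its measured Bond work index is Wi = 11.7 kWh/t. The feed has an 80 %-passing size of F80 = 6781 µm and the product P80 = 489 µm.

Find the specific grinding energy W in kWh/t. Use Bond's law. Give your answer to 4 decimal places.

W_Bond = 10·Wi·(1/√P₈₀ − 1/√F₈₀)
1/√489 = 0.045222;  1/√6781 = 0.012144
W = 10·11.7·(0.045222 − 0.012144) = 3.8701 kWh/t

W = 3.8701 kWh/t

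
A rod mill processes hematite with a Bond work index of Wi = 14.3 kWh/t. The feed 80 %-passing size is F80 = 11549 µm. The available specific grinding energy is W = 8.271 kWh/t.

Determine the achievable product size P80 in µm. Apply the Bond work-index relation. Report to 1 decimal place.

P80 = 221.8 µm

W = 10 Wi (1/√P80 − 1/√F80)  [Bond]
P80^-0.5 = F80^-0.5 + W/(10 Wi)
  = 8.2710/(10·14.3) + 1/√11549 = 0.057839 + 0.009305 = 0.067144
P80 = (1/0.067144)² = 14.8933² = 221.81 µm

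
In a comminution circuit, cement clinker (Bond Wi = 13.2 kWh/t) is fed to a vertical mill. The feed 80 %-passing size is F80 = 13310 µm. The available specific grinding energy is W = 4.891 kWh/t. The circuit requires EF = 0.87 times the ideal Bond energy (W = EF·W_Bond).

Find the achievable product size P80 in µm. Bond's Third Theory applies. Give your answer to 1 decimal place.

Bond:  W = 10 Wi (1/√P − 1/√F)
W_Bond = W / EF = 4.891 / 0.87 = 5.6218 kWh/t
⇒ 1/√P80 = W_Bond/(10·Wi) + 1/√F80
  = 5.6218/(10·13.2) + 1/√13310 = 0.042590 + 0.008668 = 0.051258
P80 = (1/0.051258)² = 19.5093² = 380.61 µm

P80 = 380.6 µm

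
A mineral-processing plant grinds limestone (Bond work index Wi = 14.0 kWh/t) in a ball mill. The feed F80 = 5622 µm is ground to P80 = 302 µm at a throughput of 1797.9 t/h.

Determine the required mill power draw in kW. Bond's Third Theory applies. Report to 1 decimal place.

P = 11127.1 kW

W = 10·Wi·[P80^(−½) − F80^(−½)]
W = 10·14.0·(1/√302 − 1/√5622) = 10·14.0·(0.044207) = 6.1889 kWh/t
P = W·T = 6.1889·1797.9 = 11127.1 kW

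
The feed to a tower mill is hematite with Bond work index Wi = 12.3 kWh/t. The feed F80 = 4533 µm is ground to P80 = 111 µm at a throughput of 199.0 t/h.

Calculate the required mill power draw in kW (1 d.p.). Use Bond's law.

W = 10·Wi·[P80^(−½) − F80^(−½)]
W = 10·12.3·(1/√111 − 1/√4533) = 10·12.3·(0.080063) = 9.8478 kWh/t
P = W·T = 9.8478·199.0 = 1959.7 kW

P = 1959.7 kW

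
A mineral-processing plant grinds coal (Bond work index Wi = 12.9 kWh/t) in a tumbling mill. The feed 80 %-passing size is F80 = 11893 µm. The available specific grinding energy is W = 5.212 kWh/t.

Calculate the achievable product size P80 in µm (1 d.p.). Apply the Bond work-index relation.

W = 10 Wi / √P80 − 10 Wi / √F80
P80^(−½) = W/(10 Wi) + F80^(−½)
  = 5.2120/(10·12.9) + 1/√11893 = 0.040403 + 0.009170 = 0.049573
P80 = (1/0.049573)² = 20.1724² = 406.92 µm

P80 = 406.9 µm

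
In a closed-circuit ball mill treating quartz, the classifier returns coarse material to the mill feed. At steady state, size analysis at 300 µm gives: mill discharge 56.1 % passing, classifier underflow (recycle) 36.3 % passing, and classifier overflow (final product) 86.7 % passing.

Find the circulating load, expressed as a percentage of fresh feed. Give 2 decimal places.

CL = 154.55 %

Mass balance on the −300 µm fraction:
d + r·d = r·u + o → r(d−u) = o−d
r = (86.7 − 56.1)/(56.1 − 36.3) = 30.6/19.8 = 1.5455
CL = 100·r = 154.55 %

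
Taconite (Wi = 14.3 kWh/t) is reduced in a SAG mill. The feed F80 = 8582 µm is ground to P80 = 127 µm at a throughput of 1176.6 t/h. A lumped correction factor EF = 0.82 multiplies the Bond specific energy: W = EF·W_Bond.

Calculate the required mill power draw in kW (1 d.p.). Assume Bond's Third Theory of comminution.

P = 10753.4 kW

W = 10·Wi·(P80^(-½) − F80^(-½))
W = 10·14.3·(1/√127 − 1/√8582) = 10·14.3·(0.077941) = 11.1456 kWh/t
With EF = 0.82: W = 11.1456·0.82 = 9.1394 kWh/t
Power = W × throughput = 9.1394 kWh/t × 1176.6 t/h = 10753.4 kW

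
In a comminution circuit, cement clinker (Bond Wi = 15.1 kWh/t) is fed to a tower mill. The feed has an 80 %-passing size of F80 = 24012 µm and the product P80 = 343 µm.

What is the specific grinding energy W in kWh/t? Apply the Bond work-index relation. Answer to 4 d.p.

W = 10 Wi (1/√P80 − 1/√F80)  [Bond]
1/√343 = 0.053995;  1/√24012 = 0.006453
W = 10·15.1·(0.053995 − 0.006453) = 7.1788 kWh/t

W = 7.1788 kWh/t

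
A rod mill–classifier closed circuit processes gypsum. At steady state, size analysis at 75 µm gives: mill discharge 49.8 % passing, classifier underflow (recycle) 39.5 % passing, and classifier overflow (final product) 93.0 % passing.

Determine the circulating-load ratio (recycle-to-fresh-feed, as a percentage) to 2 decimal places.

Two-product formula at 75 µm:
(1+r)·d = r·u + o ⇒ r = (o−d)/(d−u)
r = (93.0 − 49.8)/(49.8 − 39.5) = 43.2/10.3 = 4.1942
CL = 100·r = 419.42 %

CL = 419.42 %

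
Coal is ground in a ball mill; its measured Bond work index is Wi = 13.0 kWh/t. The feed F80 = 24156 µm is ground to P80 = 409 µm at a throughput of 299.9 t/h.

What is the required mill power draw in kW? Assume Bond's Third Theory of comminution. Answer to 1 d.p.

W = 10·Wi·[P80^(−½) − F80^(−½)]
W = 10·13.0·(1/√409 − 1/√24156) = 10·13.0·(0.043013) = 5.5917 kWh/t
Power = W × throughput = 5.5917 kWh/t × 299.9 t/h = 1676.9 kW

P = 1676.9 kW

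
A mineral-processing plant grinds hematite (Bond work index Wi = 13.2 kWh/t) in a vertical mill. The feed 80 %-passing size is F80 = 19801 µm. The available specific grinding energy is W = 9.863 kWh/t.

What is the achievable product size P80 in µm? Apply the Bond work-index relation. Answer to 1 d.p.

W_Bond = 10·Wi·(1/√P₈₀ − 1/√F₈₀)
⇒ 1/√P80 = W/(10 Wi) + 1/√F80
  = 9.8630/(10·13.2) + 1/√19801 = 0.074720 + 0.007107 = 0.081826
P80 = (1/0.081826)² = 12.2210² = 149.35 µm

P80 = 149.4 µm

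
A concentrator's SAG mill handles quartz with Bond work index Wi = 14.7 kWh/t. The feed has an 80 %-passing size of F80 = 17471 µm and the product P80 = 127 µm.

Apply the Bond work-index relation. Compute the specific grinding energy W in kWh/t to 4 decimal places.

W = 11.9320 kWh/t

W = 10·Wi·[P80^(−½) − F80^(−½)]
1/√127 = 0.088736;  1/√17471 = 0.007566
W = 10·14.7·(0.088736 − 0.007566) = 11.9320 kWh/t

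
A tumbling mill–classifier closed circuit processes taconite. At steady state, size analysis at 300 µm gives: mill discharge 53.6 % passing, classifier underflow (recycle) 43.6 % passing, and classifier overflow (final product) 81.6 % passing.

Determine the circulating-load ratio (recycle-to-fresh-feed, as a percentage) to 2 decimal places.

Two-product formula at 300 µm:
d + r·d = r·u + o → r(d−u) = o−d
r = (81.6 − 53.6)/(53.6 − 43.6) = 28.0/10.0 = 2.8000
CL = 100·r = 280.00 %

CL = 280.00 %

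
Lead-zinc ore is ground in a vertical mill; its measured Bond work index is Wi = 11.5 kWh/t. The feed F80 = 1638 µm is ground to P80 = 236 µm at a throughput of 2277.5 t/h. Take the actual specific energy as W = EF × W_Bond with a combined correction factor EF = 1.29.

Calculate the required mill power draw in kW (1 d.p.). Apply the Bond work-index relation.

P = 13645.2 kW

W = 10 Wi (P80^-0.5 − F80^-0.5)
W = 10·11.5·(1/√236 − 1/√1638) = 10·11.5·(0.040386) = 4.6444 kWh/t
W_actual = 1.29 × 4.6444 = 5.9913 kWh/t
P = W·T = 5.9913·2277.5 = 13645.2 kW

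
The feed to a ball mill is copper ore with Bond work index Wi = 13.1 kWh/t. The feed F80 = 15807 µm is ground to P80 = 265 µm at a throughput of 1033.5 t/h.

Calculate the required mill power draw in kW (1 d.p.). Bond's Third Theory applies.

P = 7240.0 kW

W_Bond = 10·Wi·(1/√P₈₀ − 1/√F₈₀)
W = 10·13.1·(1/√265 − 1/√15807) = 10·13.1·(0.053476) = 7.0053 kWh/t
Power = W × throughput = 7.0053 kWh/t × 1033.5 t/h = 7240.0 kW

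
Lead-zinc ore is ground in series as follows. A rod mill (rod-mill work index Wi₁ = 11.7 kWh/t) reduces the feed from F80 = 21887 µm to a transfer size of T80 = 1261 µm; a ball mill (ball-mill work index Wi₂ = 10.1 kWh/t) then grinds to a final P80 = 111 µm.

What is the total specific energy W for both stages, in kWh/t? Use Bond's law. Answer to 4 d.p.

Bond:  W = 10 Wi (1/√P − 1/√F)
Stage 1 (21887→1261 µm, Wi₁=11.7): W₁ = 10·11.7·(0.028161 − 0.006759) = 2.5039 kWh/t
Stage 2 (1261→111 µm, Wi₂=10.1): W₂ = 10·10.1·(0.094916 − 0.028161) = 6.7423 kWh/t
W = W₁ + W₂ = 2.5039 + 6.7423 = 9.2462 kWh/t

W = 9.2462 kWh/t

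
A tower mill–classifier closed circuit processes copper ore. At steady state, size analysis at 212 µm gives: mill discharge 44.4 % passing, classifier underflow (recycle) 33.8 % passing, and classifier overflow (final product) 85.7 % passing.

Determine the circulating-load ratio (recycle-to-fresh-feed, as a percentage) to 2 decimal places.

CL = 389.62 %

Let r = R/F. Size balance at 212 µm:
(1+r)d = ru + o → r = (o−d)/(d−u)
r = (85.7 − 44.4)/(44.4 − 33.8) = 41.3/10.6 = 3.8962
CL = 100·r = 389.62 %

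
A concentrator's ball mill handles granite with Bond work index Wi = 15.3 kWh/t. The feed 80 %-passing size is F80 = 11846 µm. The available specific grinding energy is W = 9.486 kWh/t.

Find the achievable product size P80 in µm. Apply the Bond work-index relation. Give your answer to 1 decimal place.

W_Bond = 10·Wi·(1/√P₈₀ − 1/√F₈₀)
P80^-0.5 = F80^-0.5 + W/(10 Wi)
  = 9.4860/(10·15.3) + 1/√11846 = 0.062000 + 0.009188 = 0.071188
P80 = (1/0.071188)² = 14.0473² = 197.33 µm

P80 = 197.3 µm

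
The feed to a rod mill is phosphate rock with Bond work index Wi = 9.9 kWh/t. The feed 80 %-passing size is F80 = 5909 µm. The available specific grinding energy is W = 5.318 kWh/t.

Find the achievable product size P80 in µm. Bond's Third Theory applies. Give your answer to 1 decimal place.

W_Bond = 10·Wi·(1/√P₈₀ − 1/√F₈₀)
P80^-0.5 = F80^-0.5 + W/(10 Wi)
  = 5.3180/(10·9.9) + 1/√5909 = 0.053717 + 0.013009 = 0.066726
P80 = (1/0.066726)² = 14.9866² = 224.60 µm

P80 = 224.6 µm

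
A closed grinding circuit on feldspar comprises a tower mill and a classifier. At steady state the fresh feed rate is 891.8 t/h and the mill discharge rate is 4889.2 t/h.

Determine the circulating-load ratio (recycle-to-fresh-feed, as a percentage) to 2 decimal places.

CL = 448.24 %

Steady state: M = F + R.
R = M − F = 4889.2 − 891.8 = 3997.4 t/h
CL = 100·R/F = 100·3997.4/891.8 = 448.24 %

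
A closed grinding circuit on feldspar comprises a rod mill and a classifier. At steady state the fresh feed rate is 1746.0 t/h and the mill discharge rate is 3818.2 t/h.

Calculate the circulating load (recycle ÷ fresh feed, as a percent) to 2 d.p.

Mill node: discharge = fresh + recycle.
R = M − F = 3818.2 − 1746.0 = 2072.2 t/h
CL = 100·R/F = 100·2072.2/1746.0 = 118.68 %

CL = 118.68 %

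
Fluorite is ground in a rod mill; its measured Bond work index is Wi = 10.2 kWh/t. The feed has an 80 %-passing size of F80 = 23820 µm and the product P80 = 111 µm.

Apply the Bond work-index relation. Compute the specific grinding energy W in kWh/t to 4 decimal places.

W = 10 Wi / √P80 − 10 Wi / √F80
1/√111 = 0.094916;  1/√23820 = 0.006479
W = 10·10.2·(0.094916 − 0.006479) = 9.0205 kWh/t

W = 9.0205 kWh/t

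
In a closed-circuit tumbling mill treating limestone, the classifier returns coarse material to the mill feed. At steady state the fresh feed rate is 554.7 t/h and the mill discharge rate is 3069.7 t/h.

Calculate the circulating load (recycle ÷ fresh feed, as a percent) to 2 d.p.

M = F + R at steady state, so:
R = M − F = 3069.7 − 554.7 = 2515.0 t/h
CL = 100·R/F = 100·2515.0/554.7 = 453.40 %

CL = 453.40 %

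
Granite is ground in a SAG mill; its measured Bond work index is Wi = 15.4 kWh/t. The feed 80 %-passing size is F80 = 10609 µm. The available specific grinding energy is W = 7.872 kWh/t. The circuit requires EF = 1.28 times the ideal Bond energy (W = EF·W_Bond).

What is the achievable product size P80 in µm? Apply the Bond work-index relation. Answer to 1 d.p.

P80 = 405.8 µm

W = 10 Wi (P80^-0.5 − F80^-0.5)
W_Bond = W / EF = 7.872 / 1.28 = 6.1500 kWh/t
1/√P80 = 1/√F80 + W_Bond/(10·Wi)
  = 6.1500/(10·15.4) + 1/√10609 = 0.039935 + 0.009709 = 0.049644
P80 = (1/0.049644)² = 20.1435² = 405.76 µm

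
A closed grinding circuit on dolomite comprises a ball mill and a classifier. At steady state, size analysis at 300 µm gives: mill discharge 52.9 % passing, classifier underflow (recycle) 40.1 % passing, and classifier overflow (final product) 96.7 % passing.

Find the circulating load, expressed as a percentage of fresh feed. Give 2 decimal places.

Let r = R/F. Size balance at 300 µm:
(1+r)·d = r·u + o ⇒ r = (o−d)/(d−u)
r = (96.7 − 52.9)/(52.9 − 40.1) = 43.8/12.8 = 3.4219
CL = 100·r = 342.19 %

CL = 342.19 %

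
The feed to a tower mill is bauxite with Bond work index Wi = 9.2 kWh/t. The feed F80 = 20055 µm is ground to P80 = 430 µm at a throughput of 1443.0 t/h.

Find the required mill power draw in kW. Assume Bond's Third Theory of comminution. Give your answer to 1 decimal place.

P = 5464.6 kW

W = 10 Wi (1/√P80 − 1/√F80)  [Bond]
W = 10·9.2·(1/√430 − 1/√20055) = 10·9.2·(0.041163) = 3.7870 kWh/t
Power = W × throughput = 3.7870 kWh/t × 1443.0 t/h = 5464.6 kW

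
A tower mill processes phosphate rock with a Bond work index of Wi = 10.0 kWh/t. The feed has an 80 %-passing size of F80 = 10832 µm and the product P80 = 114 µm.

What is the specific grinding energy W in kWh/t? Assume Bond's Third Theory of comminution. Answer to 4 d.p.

W = 8.4050 kWh/t

Bond:  W = 10 Wi (1/√P − 1/√F)
1/√114 = 0.093659;  1/√10832 = 0.009608
W = 10·10.0·(0.093659 − 0.009608) = 8.4050 kWh/t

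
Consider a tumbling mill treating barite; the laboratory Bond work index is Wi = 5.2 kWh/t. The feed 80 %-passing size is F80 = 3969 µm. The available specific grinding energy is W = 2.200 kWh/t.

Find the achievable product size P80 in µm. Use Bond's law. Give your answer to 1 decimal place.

Bond: W = 10·Wi·(1/√P80 − 1/√F80)
P80^-0.5 = F80^-0.5 + W/(10 Wi)
  = 2.2000/(10·5.2) + 1/√3969 = 0.042308 + 0.015873 = 0.058181
P80 = (1/0.058181)² = 17.1878² = 295.42 µm

P80 = 295.4 µm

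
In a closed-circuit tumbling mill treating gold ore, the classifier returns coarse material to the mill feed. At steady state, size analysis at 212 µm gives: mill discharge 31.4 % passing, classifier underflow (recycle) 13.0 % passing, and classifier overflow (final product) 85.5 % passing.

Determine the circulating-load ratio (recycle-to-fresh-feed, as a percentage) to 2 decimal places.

CL = 294.02 %

Mass balance on the −212 µm fraction:
d + r·d = r·u + o → r(d−u) = o−d
r = (85.5 − 31.4)/(31.4 − 13.0) = 54.1/18.4 = 2.9402
CL = 100·r = 294.02 %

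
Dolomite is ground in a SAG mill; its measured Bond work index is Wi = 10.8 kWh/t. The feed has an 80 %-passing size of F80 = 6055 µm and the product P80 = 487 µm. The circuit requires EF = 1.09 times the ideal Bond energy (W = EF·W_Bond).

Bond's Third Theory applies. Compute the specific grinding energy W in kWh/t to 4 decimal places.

W = 3.8216 kWh/t

Bond: W = 10·Wi·(1/√P80 − 1/√F80)
1/√487 = 0.045314;  1/√6055 = 0.012851
W = 10·10.8·(0.045314 − 0.012851) = 3.5060 kWh/t
Apply correction: 3.5060 × 1.09 = 3.8216 kWh/t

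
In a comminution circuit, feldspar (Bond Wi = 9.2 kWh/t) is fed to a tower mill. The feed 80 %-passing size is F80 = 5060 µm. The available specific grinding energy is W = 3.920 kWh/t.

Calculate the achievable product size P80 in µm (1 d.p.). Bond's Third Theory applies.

P80 = 311.4 µm

Bond: W = 10·Wi·(1/√P80 − 1/√F80)
P80^(−½) = W/(10 Wi) + F80^(−½)
  = 3.9200/(10·9.2) + 1/√5060 = 0.042609 + 0.014058 = 0.056667
P80 = (1/0.056667)² = 17.6470² = 311.42 µm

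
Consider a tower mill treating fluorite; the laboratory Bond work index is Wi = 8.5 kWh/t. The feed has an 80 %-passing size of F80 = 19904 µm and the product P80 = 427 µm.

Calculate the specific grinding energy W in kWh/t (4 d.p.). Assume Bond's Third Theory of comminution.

W = 3.5109 kWh/t

W = 10 Wi (P80^-0.5 − F80^-0.5)
1/√427 = 0.048393;  1/√19904 = 0.007088
W = 10·8.5·(0.048393 − 0.007088) = 3.5109 kWh/t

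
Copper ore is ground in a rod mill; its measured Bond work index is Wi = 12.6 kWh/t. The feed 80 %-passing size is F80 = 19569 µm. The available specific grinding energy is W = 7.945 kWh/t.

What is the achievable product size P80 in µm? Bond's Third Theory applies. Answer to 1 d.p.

W = 10·Wi·(P80^(-½) − F80^(-½))
P80^(−½) = W/(10 Wi) + F80^(−½)
  = 7.9450/(10·12.6) + 1/√19569 = 0.063056 + 0.007149 = 0.070204
P80 = (1/0.070204)² = 14.2442² = 202.90 µm

P80 = 202.9 µm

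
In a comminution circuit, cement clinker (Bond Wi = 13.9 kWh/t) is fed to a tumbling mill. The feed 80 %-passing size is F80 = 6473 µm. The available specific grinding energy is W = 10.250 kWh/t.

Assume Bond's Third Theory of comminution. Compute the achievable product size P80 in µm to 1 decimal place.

W = 10·Wi·(P80^(-½) − F80^(-½))
P80^(−½) = W/(10 Wi) + F80^(−½)
  = 10.2500/(10·13.9) + 1/√6473 = 0.073741 + 0.012429 = 0.086170
P80 = (1/0.086170)² = 11.6049² = 134.67 µm

P80 = 134.7 µm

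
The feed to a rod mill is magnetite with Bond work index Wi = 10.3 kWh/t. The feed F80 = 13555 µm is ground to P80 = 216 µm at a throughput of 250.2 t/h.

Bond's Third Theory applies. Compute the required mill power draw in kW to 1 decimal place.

W = 10·Wi·(P80^(-½) − F80^(-½))
W = 10·10.3·(1/√216 − 1/√13555) = 10·10.3·(0.059452) = 6.1236 kWh/t
Mill draw = 6.1236 × 250.2 = 1532.1 kW

P = 1532.1 kW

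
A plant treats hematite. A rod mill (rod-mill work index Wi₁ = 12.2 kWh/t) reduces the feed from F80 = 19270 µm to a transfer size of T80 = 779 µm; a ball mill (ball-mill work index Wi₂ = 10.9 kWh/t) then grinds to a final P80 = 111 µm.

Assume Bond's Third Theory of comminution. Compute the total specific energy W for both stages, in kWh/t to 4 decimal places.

W = 9.9327 kWh/t

Bond: W = 10·Wi·(1/√P80 − 1/√F80)
Stage 1 (19270→779 µm, Wi₁=12.2): W₁ = 10·12.2·(0.035829 − 0.007204) = 3.4922 kWh/t
Stage 2 (779→111 µm, Wi₂=10.9): W₂ = 10·10.9·(0.094916 − 0.035829) = 6.4405 kWh/t
W = W₁ + W₂ = 3.4922 + 6.4405 = 9.9327 kWh/t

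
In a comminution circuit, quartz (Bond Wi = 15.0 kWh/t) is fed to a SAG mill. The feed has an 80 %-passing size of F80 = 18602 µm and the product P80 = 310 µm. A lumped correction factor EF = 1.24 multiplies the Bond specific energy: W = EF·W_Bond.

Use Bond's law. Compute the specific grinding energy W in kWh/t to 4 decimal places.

W = 10·Wi·(P80^(-½) − F80^(-½))
1/√310 = 0.056796;  1/√18602 = 0.007332
W = 10·15.0·(0.056796 − 0.007332) = 7.4196 kWh/t
With EF = 1.24: W = 7.4196·1.24 = 9.2003 kWh/t

W = 9.2003 kWh/t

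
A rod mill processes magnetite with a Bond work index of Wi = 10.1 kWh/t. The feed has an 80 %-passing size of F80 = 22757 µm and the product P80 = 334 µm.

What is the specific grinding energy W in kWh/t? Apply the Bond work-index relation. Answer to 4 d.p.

W = 10 Wi (P80^-0.5 − F80^-0.5)
1/√334 = 0.054718;  1/√22757 = 0.006629
W = 10·10.1·(0.054718 − 0.006629) = 4.8570 kWh/t

W = 4.8570 kWh/t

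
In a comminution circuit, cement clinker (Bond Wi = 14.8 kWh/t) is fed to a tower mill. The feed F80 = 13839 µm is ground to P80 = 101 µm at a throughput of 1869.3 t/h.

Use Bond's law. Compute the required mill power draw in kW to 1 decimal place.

W = 10 Wi (1/√P80 − 1/√F80)  [Bond]
W = 10·14.8·(1/√101 − 1/√13839) = 10·14.8·(0.091003) = 13.4685 kWh/t
Mill draw = 13.4685 × 1869.3 = 25176.6 kW

P = 25176.6 kW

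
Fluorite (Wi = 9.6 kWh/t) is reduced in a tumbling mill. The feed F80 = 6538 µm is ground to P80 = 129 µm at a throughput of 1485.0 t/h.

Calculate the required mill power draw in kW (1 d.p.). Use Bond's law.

P = 10788.6 kW

W = 10 Wi (P80^-0.5 − F80^-0.5)
W = 10·9.6·(1/√129 − 1/√6538) = 10·9.6·(0.075678) = 7.2651 kWh/t
Mill draw = 7.2651 × 1485.0 = 10788.6 kW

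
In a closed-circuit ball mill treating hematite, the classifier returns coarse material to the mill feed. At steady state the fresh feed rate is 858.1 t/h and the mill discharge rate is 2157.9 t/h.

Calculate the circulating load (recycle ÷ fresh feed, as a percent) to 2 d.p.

Steady state: M = F + R.
R = M − F = 2157.9 − 858.1 = 1299.8 t/h
CL = 100·R/F = 100·1299.8/858.1 = 151.47 %

CL = 151.47 %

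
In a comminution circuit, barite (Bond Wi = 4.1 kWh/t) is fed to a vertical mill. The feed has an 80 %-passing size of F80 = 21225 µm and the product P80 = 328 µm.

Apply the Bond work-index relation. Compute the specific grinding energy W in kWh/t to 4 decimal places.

Bond:  W = 10 Wi (1/√P − 1/√F)
1/√328 = 0.055216;  1/√21225 = 0.006864
W = 10·4.1·(0.055216 − 0.006864) = 1.9824 kWh/t

W = 1.9824 kWh/t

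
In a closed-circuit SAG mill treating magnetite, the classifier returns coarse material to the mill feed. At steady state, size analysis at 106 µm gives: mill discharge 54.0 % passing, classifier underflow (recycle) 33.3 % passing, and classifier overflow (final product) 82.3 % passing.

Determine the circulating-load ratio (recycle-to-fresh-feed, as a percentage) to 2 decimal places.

CL = 136.71 %

Two-product formula at 106 µm:
(1+r)·d = r·u + o ⇒ r = (o−d)/(d−u)
r = (82.3 − 54.0)/(54.0 − 33.3) = 28.3/20.7 = 1.3671
CL = 100·r = 136.71 %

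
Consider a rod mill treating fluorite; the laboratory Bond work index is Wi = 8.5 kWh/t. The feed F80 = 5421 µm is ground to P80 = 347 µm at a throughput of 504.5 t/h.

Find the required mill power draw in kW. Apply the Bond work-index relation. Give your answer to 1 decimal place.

W = 10·Wi·[P80^(−½) − F80^(−½)]
W = 10·8.5·(1/√347 − 1/√5421) = 10·8.5·(0.040101) = 3.4086 kWh/t
P = W·T = 3.4086·504.5 = 1719.6 kW

P = 1719.6 kW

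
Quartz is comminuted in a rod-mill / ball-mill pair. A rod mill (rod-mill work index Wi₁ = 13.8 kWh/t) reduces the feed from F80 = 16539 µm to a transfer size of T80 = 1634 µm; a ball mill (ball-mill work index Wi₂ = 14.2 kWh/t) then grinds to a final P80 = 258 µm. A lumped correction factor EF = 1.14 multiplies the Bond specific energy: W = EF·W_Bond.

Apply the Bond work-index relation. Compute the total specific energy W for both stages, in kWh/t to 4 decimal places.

W_Bond = 10·Wi·(1/√P₈₀ − 1/√F₈₀)
Stage 1 (16539→1634 µm, Wi₁=13.8): W₁ = 10·13.8·(0.024739 − 0.007776) = 2.3409 kWh/t
Stage 2 (1634→258 µm, Wi₂=14.2): W₂ = 10·14.2·(0.062257 − 0.024739) = 5.3277 kWh/t
W = W₁ + W₂ = 2.3409 + 5.3277 = 7.6685 kWh/t
Apply correction: 7.6685 × 1.14 = 8.7421 kWh/t

W = 8.7421 kWh/t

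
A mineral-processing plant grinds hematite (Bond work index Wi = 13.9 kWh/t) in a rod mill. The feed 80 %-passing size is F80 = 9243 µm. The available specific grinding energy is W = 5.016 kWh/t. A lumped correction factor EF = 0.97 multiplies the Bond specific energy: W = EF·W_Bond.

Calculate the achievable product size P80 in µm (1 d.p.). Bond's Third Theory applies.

P80 = 441.3 µm

W = 10 Wi / √P80 − 10 Wi / √F80
W_Bond = W / EF = 5.016 / 0.97 = 5.1711 kWh/t
1/√P80 = 1/√F80 + W_Bond/(10·Wi)
  = 5.1711/(10·13.9) + 1/√9243 = 0.037202 + 0.010401 = 0.047604
P80 = (1/0.047604)² = 21.0067² = 441.28 µm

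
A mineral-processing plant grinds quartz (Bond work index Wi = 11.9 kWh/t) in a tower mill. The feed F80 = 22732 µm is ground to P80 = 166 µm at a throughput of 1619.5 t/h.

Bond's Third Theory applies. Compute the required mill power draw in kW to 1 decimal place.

W_Bond = 10·Wi·(1/√P₈₀ − 1/√F₈₀)
W = 10·11.9·(1/√166 − 1/√22732) = 10·11.9·(0.070982) = 8.4469 kWh/t
Power = W × throughput = 8.4469 kWh/t × 1619.5 t/h = 13679.8 kW

P = 13679.8 kW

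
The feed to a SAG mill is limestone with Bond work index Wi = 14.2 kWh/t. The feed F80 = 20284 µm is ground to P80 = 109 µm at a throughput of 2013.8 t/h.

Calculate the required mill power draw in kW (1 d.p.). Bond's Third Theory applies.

W_Bond = 10·Wi·(1/√P₈₀ − 1/√F₈₀)
W = 10·14.2·(1/√109 − 1/√20284) = 10·14.2·(0.088761) = 12.6041 kWh/t
Mill draw = 12.6041 × 2013.8 = 25382.1 kW

P = 25382.1 kW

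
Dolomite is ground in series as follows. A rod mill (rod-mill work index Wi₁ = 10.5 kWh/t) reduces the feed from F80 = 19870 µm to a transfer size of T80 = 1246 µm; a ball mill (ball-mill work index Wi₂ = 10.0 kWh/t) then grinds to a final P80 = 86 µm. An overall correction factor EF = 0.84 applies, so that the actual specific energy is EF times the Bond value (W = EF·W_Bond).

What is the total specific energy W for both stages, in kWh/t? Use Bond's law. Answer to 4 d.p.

W = 10·Wi·(P80^(-½) − F80^(-½))
Stage 1 (19870→1246 µm, Wi₁=10.5): W₁ = 10·10.5·(0.028330 − 0.007094) = 2.2297 kWh/t
Stage 2 (1246→86 µm, Wi₂=10.0): W₂ = 10·10.0·(0.107833 − 0.028330) = 7.9503 kWh/t
W = W₁ + W₂ = 2.2297 + 7.9503 = 10.1800 kWh/t
With EF = 0.84: W = 10.1800·0.84 = 8.5512 kWh/t

W = 8.5512 kWh/t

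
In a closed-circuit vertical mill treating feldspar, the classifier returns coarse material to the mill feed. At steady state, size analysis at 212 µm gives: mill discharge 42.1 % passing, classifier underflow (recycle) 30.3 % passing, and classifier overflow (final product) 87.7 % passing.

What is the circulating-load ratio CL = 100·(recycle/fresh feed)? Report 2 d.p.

CL = 386.44 %

Let r = R/F. Size balance at 212 µm:
(1+r)d = ru + o → r = (o−d)/(d−u)
r = (87.7 − 42.1)/(42.1 − 30.3) = 45.6/11.8 = 3.8644
CL = 100·r = 386.44 %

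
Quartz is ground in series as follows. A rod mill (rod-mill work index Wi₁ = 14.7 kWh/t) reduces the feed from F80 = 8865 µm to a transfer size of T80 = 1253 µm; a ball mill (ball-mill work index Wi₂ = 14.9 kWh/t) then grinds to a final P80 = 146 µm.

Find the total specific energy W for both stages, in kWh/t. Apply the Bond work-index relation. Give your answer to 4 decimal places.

W = 10.7136 kWh/t

W = 10·Wi·[P80^(−½) − F80^(−½)]
Stage 1 (8865→1253 µm, Wi₁=14.7): W₁ = 10·14.7·(0.028250 − 0.010621) = 2.5915 kWh/t
Stage 2 (1253→146 µm, Wi₂=14.9): W₂ = 10·14.9·(0.082761 − 0.028250) = 8.1220 kWh/t
W = W₁ + W₂ = 2.5915 + 8.1220 = 10.7136 kWh/t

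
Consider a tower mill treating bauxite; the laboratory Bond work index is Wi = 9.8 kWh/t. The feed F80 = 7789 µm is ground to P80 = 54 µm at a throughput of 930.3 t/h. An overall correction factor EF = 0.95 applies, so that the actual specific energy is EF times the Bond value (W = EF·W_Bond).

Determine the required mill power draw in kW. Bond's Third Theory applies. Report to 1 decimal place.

P = 10804.9 kW

W = 10 Wi / √P80 − 10 Wi / √F80
W = 10·9.8·(1/√54 − 1/√7789) = 10·9.8·(0.124752) = 12.2257 kWh/t
With EF = 0.95: W = 12.2257·0.95 = 11.6144 kWh/t
P = W·T = 11.6144·930.3 = 10804.9 kW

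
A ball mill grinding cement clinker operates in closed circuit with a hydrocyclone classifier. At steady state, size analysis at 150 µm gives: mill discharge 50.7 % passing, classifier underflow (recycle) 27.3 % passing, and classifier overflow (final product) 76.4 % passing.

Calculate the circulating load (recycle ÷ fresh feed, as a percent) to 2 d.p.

CL = 109.83 %

Let r = R/F. Size balance at 150 µm:
r = (o − d)/(d − u)
r = (76.4 − 50.7)/(50.7 − 27.3) = 25.7/23.4 = 1.0983
CL = 100·r = 109.83 %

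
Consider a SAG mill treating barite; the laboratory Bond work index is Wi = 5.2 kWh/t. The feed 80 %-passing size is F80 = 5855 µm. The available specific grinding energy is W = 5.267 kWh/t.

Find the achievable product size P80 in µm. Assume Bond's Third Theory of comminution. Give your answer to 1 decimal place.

W_Bond = 10·Wi·(1/√P₈₀ − 1/√F₈₀)
1/√P80 = 1/√F80 + W/(10·Wi)
  = 5.2670/(10·5.2) + 1/√5855 = 0.101288 + 0.013069 = 0.114357
P80 = (1/0.114357)² = 8.7445² = 76.47 µm

P80 = 76.5 µm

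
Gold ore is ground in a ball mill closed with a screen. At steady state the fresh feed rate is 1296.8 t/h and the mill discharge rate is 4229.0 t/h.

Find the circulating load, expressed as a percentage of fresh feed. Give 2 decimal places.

CL = 226.11 %

M = F + R at steady state, so:
R = M − F = 4229.0 − 1296.8 = 2932.2 t/h
CL = 100·R/F = 100·2932.2/1296.8 = 226.11 %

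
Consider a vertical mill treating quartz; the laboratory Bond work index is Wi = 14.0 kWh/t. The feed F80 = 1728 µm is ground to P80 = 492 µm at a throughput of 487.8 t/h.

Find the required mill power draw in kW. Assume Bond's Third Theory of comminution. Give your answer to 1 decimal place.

P = 1436.0 kW

W_Bond = 10·Wi·(1/√P₈₀ − 1/√F₈₀)
W = 10·14.0·(1/√492 − 1/√1728) = 10·14.0·(0.021027) = 2.9438 kWh/t
P = W·T = 2.9438·487.8 = 1436.0 kW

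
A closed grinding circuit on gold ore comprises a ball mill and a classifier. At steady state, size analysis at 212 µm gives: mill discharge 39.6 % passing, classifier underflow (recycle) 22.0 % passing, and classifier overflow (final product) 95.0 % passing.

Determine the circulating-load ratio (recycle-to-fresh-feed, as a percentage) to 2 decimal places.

Let r = R/F. Size balance at 212 µm:
(1+r)d = ru + o → r = (o−d)/(d−u)
r = (95.0 − 39.6)/(39.6 − 22.0) = 55.4/17.6 = 3.1477
CL = 100·r = 314.77 %

CL = 314.77 %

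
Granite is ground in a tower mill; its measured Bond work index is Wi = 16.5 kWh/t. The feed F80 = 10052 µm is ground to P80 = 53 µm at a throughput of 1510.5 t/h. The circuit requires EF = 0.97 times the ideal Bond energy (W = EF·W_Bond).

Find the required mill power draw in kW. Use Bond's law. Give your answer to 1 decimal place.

P = 30796.4 kW

W_Bond = 10·Wi·(1/√P₈₀ − 1/√F₈₀)
W = 10·16.5·(1/√53 − 1/√10052) = 10·16.5·(0.127386) = 21.0188 kWh/t
With EF = 0.97: W = 21.0188·0.97 = 20.3882 kWh/t
P_mill = W·ṁ = 20.3882·1510.5 = 30796.4 kW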